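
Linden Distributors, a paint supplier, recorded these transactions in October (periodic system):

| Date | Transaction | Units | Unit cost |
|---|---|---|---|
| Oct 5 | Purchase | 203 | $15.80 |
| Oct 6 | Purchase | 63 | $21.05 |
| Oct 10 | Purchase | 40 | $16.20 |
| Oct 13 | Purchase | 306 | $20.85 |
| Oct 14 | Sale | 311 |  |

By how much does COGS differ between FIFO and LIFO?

FIFO COGS: 203 @ $15.80 + 63 @ $21.05 + 40 @ $16.20 + 5 @ $20.85 = $5,285.80
LIFO COGS: 306 @ $20.85 + 5 @ $16.20 = $6,461.10
Difference = |$5,285.80 − $6,461.10| = $1,175.30

$1,175.30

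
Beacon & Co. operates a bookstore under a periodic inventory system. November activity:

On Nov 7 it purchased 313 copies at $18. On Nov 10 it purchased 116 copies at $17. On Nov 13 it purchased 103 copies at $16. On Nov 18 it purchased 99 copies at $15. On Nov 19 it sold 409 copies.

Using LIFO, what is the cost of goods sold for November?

COGS = $6,743

Nov 19, 409 sold [LIFO — newest first]: 99 @ $15 + 103 @ $16 + 116 @ $17 + 91 @ $18 = $6,743
Ending inventory: 222 @ $18 = $3,996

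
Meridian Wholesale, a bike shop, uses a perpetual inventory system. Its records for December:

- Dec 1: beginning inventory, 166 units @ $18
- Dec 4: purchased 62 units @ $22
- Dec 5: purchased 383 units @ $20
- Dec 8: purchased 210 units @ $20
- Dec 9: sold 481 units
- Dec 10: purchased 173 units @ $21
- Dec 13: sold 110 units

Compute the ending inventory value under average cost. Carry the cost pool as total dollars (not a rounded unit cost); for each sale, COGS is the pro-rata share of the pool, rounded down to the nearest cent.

After Dec 1: 166 on hand, pool $2,988.00 (≈ $18.0000 each)
After Dec 4: 228 on hand, pool $4,352.00 (≈ $19.0877 each)
After Dec 5: 611 on hand, pool $12,012.00 (≈ $19.6596 each)
After Dec 8: 821 on hand, pool $16,212.00 (≈ $19.7467 each)
Dec 9, sell 481: 481/821 × $16,212.00 → $9,498.13
After Dec 10: 513 on hand, pool $10,346.87 (≈ $20.1693 each)
Dec 13, sell 110: 110/513 × $10,346.87 → $2,218.62
Total COGS = $9,498.13 + $2,218.62 = $11,716.75
Ending inventory (cost pool remaining) = $8,128.25

Ending inventory = $8,128.25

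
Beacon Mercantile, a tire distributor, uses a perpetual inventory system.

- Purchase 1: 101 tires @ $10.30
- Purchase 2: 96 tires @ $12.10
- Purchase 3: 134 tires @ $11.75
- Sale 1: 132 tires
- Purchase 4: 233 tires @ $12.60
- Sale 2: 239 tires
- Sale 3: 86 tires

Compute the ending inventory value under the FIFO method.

Ending inventory = $1,348.20

Sale 1 (132) [FIFO — oldest first]: 101 @ $10.30 + 31 @ $12.10 = $1,415.40
Sale 2 (239) [FIFO — oldest first]: 65 @ $12.10 + 134 @ $11.75 + 40 @ $12.60 = $2,865.00
Sale 3 (86) [FIFO — oldest first]: 86 @ $12.60 = $1,083.60
Total COGS = $1,415.40 + $2,865.00 + $1,083.60 = $5,364.00
Ending inventory: 107 @ $12.60 = $1,348.20
Check: goods available $6,712.20 = COGS $5,364.00 + ending $1,348.20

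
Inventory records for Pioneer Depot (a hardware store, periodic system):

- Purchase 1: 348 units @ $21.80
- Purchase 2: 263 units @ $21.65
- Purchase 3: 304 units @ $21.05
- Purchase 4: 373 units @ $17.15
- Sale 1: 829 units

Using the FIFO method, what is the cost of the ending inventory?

Ending inventory = $8,207.25

Sale 1 (829) [FIFO — oldest first]: 348 @ $21.80 + 263 @ $21.65 + 218 @ $21.05 = $17,869.25
Ending inventory: 86 @ $21.05 + 373 @ $17.15 = $8,207.25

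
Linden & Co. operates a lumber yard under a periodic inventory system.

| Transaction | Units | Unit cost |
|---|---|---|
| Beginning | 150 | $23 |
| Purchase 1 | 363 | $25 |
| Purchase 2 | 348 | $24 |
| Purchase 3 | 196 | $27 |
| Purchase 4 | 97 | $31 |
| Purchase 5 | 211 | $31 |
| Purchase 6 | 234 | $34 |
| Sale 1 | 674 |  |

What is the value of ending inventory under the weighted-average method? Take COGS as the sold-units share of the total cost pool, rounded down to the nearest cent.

Ending inventory = $25,264.25

Sale 1, sell 674: 674/1599 × $43,673.00 → $18,408.75
Ending inventory (cost pool remaining) = $25,264.25
Check: goods available $43,673.00 = COGS $18,408.75 + ending $25,264.25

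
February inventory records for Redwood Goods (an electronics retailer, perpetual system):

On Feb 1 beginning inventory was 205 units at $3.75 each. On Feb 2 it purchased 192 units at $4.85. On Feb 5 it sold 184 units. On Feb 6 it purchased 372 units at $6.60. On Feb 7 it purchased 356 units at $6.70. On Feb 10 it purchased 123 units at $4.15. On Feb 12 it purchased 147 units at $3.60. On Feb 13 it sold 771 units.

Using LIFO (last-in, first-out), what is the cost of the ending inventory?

Feb 5, 184 sold [LIFO — newest first]: 184 @ $4.85 = $892.40
Feb 13, 771 sold [LIFO — newest first]: 147 @ $3.60 + 123 @ $4.15 + 356 @ $6.70 + 145 @ $6.60 = $4,381.85
Total COGS = $892.40 + $4,381.85 = $5,274.25
Ending inventory: 205 @ $3.75 + 8 @ $4.85 + 227 @ $6.60 = $2,305.75

Ending inventory = $2,305.75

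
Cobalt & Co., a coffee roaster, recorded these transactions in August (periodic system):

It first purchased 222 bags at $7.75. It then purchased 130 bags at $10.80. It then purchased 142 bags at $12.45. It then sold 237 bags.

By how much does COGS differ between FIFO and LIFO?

FIFO COGS: 222 @ $7.75 + 15 @ $10.80 = $1,882.50
LIFO COGS: 142 @ $12.45 + 95 @ $10.80 = $2,793.90
Difference = |$1,882.50 − $2,793.90| = $911.40

$911.40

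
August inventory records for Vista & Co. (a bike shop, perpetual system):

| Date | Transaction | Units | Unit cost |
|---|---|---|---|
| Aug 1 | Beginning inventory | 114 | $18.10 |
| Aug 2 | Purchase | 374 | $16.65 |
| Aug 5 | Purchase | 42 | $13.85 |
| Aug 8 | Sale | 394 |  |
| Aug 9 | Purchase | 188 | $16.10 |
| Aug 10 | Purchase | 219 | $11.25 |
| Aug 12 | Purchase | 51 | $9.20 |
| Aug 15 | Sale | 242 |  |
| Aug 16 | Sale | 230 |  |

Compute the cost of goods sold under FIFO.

Aug 8, 394 sold [FIFO — oldest first]: 114 @ $18.10 + 280 @ $16.65 = $6,725.40
Aug 15, 242 sold [FIFO — oldest first]: 94 @ $16.65 + 42 @ $13.85 + 106 @ $16.10 = $3,853.40
Aug 16, 230 sold [FIFO — oldest first]: 82 @ $16.10 + 148 @ $11.25 = $2,985.20
Total COGS = $6,725.40 + $3,853.40 + $2,985.20 = $13,564.00
Ending inventory: 71 @ $11.25 + 51 @ $9.20 = $1,267.95

COGS = $13,564.00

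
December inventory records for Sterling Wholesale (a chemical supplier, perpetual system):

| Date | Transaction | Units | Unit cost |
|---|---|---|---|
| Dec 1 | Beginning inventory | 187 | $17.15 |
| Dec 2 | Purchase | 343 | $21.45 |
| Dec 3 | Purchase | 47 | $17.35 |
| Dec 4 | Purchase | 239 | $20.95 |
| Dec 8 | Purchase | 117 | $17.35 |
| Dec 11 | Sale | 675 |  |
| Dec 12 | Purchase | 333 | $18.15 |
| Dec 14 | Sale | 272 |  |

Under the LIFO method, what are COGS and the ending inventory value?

COGS = $18,623.65; ending inventory = $5,837.15

Dec 11, 675 sold [LIFO — newest first]: 117 @ $17.35 + 239 @ $20.95 + 47 @ $17.35 + 272 @ $21.45 = $13,686.85
Dec 14, 272 sold [LIFO — newest first]: 272 @ $18.15 = $4,936.80
Total COGS = $13,686.85 + $4,936.80 = $18,623.65
Ending inventory: 187 @ $17.15 + 71 @ $21.45 + 61 @ $18.15 = $5,837.15
Check: goods available $24,460.80 = COGS $18,623.65 + ending $5,837.15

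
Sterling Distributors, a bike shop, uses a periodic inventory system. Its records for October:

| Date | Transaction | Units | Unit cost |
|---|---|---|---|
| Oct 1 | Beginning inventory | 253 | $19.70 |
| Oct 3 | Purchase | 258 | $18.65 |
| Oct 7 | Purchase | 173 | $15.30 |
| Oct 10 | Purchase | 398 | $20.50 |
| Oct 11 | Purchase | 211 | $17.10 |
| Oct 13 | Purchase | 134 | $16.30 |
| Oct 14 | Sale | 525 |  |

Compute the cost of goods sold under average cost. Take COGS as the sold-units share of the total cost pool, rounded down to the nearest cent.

Oct 14, sell 525: 525/1427 × $26,394.00 → $9,710.47
Ending inventory (cost pool remaining) = $16,683.53
Check: goods available $26,394.00 = COGS $9,710.47 + ending $16,683.53

COGS = $9,710.47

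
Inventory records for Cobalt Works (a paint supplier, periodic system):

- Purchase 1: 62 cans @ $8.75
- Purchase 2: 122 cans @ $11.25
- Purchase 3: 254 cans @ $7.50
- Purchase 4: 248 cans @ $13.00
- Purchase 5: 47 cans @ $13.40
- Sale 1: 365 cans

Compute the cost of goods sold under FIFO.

COGS = $3,272.50

Sale 1 (365) [FIFO — oldest first]: 62 @ $8.75 + 122 @ $11.25 + 181 @ $7.50 = $3,272.50
Ending inventory: 73 @ $7.50 + 248 @ $13.00 + 47 @ $13.40 = $4,401.30
Check: goods available $7,673.80 = COGS $3,272.50 + ending $4,401.30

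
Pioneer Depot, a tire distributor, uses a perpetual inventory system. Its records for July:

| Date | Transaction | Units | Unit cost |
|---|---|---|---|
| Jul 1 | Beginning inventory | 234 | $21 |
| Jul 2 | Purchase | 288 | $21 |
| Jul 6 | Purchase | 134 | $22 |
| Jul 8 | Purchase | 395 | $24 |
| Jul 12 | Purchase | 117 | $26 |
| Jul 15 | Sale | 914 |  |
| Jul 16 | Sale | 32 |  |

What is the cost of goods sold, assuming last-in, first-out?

Jul 15, 914 sold [LIFO — newest first]: 117 @ $26 + 395 @ $24 + 134 @ $22 + 268 @ $21 = $21,098
Jul 16, 32 sold [LIFO — newest first]: 20 @ $21 + 12 @ $21 = $672
Total COGS = $21,098 + $672 = $21,770
Ending inventory: 222 @ $21 = $4,662
Check: goods available $26,432 = COGS $21,770 + ending $4,662

COGS = $21,770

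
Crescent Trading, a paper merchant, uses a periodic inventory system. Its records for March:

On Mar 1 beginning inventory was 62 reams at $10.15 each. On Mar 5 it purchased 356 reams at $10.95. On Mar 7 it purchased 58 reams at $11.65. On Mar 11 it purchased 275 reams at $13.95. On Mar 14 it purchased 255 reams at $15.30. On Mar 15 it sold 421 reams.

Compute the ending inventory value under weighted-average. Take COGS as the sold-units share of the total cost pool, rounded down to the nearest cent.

Ending inventory = $7,525.31

Mar 15, sell 421: 421/1006 × $12,940.95 → $5,415.64
Ending inventory (cost pool remaining) = $7,525.31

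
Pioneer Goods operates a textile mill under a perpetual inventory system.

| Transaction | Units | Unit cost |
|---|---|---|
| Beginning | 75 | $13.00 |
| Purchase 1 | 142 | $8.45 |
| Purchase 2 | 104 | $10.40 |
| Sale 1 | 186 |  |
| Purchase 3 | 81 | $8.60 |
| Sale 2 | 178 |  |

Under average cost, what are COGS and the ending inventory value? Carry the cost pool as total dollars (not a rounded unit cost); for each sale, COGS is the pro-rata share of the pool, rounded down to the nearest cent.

COGS = $3,589.60; ending inventory = $363.50

After Beginning: 75 on hand, pool $975.00 (≈ $13.0000 each)
After Purchase 1: 217 on hand, pool $2,174.90 (≈ $10.0226 each)
After Purchase 2: 321 on hand, pool $3,256.50 (≈ $10.1449 each)
Sale 1, sell 186: 186/321 × $3,256.50 → $1,886.94
After Purchase 3: 216 on hand, pool $2,066.16 (≈ $9.5656 each)
Sale 2, sell 178: 178/216 × $2,066.16 → $1,702.66
Total COGS = $1,886.94 + $1,702.66 = $3,589.60
Ending inventory (cost pool remaining) = $363.50
Check: goods available $3,953.10 = COGS $3,589.60 + ending $363.50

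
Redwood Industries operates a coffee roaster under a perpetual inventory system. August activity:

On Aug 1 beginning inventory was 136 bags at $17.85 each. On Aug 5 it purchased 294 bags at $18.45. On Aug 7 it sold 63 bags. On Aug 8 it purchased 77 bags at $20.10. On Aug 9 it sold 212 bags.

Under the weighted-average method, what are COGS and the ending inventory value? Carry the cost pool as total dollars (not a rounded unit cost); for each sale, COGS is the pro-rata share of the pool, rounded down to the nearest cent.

COGS = $5,089.20; ending inventory = $4,310.40

After Aug 1: 136 on hand, pool $2,427.60 (≈ $17.8500 each)
After Aug 5: 430 on hand, pool $7,851.90 (≈ $18.2602 each)
Aug 7, sell 63: 63/430 × $7,851.90 → $1,150.39
After Aug 8: 444 on hand, pool $8,249.21 (≈ $18.5793 each)
Aug 9, sell 212: 212/444 × $8,249.21 → $3,938.81
Total COGS = $1,150.39 + $3,938.81 = $5,089.20
Ending inventory (cost pool remaining) = $4,310.40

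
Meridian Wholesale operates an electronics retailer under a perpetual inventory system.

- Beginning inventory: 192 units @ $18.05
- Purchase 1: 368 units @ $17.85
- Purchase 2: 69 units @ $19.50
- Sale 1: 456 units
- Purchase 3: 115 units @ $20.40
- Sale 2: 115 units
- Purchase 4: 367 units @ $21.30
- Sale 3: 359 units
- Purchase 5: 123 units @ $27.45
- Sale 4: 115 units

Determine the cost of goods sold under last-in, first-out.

COGS = $21,406.70

Sale 1 (456) [LIFO — newest first]: 69 @ $19.50 + 368 @ $17.85 + 19 @ $18.05 = $8,257.25
Sale 2 (115) [LIFO — newest first]: 115 @ $20.40 = $2,346.00
Sale 3 (359) [LIFO — newest first]: 359 @ $21.30 = $7,646.70
Sale 4 (115) [LIFO — newest first]: 115 @ $27.45 = $3,156.75
Total COGS = $8,257.25 + $2,346.00 + $7,646.70 + $3,156.75 = $21,406.70
Ending inventory: 173 @ $18.05 + 8 @ $21.30 + 8 @ $27.45 = $3,512.65
Check: goods available $24,919.35 = COGS $21,406.70 + ending $3,512.65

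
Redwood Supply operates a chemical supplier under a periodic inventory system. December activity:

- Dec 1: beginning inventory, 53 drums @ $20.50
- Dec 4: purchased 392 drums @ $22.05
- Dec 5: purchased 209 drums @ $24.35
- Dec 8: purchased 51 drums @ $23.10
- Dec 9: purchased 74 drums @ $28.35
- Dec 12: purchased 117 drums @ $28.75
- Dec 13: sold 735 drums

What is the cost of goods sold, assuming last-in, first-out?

Dec 13, 735 sold [LIFO — newest first]: 117 @ $28.75 + 74 @ $28.35 + 51 @ $23.10 + 209 @ $24.35 + 284 @ $22.05 = $17,991.10
Ending inventory: 53 @ $20.50 + 108 @ $22.05 = $3,467.90

COGS = $17,991.10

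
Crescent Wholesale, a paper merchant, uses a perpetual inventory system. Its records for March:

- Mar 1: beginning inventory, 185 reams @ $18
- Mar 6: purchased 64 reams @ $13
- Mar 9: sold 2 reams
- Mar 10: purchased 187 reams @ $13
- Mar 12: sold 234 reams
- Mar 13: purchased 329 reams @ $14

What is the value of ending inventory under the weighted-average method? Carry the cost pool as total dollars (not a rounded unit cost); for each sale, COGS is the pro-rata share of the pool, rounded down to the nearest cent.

After Mar 1: 185 on hand, pool $3,330.00 (≈ $18.0000 each)
After Mar 6: 249 on hand, pool $4,162.00 (≈ $16.7149 each)
Mar 9, sell 2: 2/249 × $4,162.00 → $33.42
After Mar 10: 434 on hand, pool $6,559.58 (≈ $15.1142 each)
Mar 12, sell 234: 234/434 × $6,559.58 → $3,536.73
After Mar 13: 529 on hand, pool $7,628.85 (≈ $14.4213 each)
Total COGS = $33.42 + $3,536.73 = $3,570.15
Ending inventory (cost pool remaining) = $7,628.85
Check: goods available $11,199.00 = COGS $3,570.15 + ending $7,628.85

Ending inventory = $7,628.85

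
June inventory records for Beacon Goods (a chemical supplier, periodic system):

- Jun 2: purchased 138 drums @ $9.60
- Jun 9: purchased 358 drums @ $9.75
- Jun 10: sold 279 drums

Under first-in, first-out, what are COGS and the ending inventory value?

COGS = $2,699.55; ending inventory = $2,115.75

Jun 10, 279 sold [FIFO — oldest first]: 138 @ $9.60 + 141 @ $9.75 = $2,699.55
Ending inventory: 217 @ $9.75 = $2,115.75
Check: goods available $4,815.30 = COGS $2,699.55 + ending $2,115.75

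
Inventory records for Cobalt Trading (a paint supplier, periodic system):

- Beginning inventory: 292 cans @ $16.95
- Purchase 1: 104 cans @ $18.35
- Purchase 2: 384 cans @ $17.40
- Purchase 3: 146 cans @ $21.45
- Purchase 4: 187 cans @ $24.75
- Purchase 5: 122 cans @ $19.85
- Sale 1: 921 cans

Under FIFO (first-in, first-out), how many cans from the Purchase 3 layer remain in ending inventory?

Sale 1 (921) [FIFO — oldest first]: 292 @ $16.95 + 104 @ $18.35 + 384 @ $17.40 + 141 @ $21.45 = $16,563.85
Ending inventory: 5 @ $21.45 + 187 @ $24.75 + 122 @ $19.85 = $7,157.20
Check: goods available $23,721.05 = COGS $16,563.85 + ending $7,157.20

5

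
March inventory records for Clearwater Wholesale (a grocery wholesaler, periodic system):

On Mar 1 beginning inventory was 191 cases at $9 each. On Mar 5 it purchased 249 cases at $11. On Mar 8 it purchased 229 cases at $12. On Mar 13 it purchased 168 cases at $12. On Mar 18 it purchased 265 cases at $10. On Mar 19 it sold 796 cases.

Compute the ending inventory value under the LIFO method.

Mar 19, 796 sold [LIFO — newest first]: 265 @ $10 + 168 @ $12 + 229 @ $12 + 134 @ $11 = $8,888
Ending inventory: 191 @ $9 + 115 @ $11 = $2,984
Check: goods available $11,872 = COGS $8,888 + ending $2,984

Ending inventory = $2,984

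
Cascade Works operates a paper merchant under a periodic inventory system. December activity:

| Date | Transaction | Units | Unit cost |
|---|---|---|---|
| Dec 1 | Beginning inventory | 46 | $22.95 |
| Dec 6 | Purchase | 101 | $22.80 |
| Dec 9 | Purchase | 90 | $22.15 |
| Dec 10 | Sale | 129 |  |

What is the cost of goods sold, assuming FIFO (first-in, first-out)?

Dec 10, 129 sold [FIFO — oldest first]: 46 @ $22.95 + 83 @ $22.80 = $2,948.10
Ending inventory: 18 @ $22.80 + 90 @ $22.15 = $2,403.90

COGS = $2,948.10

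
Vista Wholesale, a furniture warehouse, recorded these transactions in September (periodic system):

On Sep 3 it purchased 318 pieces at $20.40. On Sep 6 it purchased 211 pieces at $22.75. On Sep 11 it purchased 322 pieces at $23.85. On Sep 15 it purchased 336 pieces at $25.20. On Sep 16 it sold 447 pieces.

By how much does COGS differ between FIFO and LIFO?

$1,692.60

FIFO COGS: 318 @ $20.40 + 129 @ $22.75 = $9,421.95
LIFO COGS: 336 @ $25.20 + 111 @ $23.85 = $11,114.55
Difference = |$9,421.95 − $11,114.55| = $1,692.60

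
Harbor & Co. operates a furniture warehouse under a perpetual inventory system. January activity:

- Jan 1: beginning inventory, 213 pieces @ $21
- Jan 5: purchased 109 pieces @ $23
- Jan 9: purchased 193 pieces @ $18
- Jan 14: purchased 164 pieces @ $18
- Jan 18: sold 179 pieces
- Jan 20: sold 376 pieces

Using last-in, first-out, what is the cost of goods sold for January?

COGS = $10,802

Jan 18, 179 sold [LIFO — newest first]: 164 @ $18 + 15 @ $18 = $3,222
Jan 20, 376 sold [LIFO — newest first]: 178 @ $18 + 109 @ $23 + 89 @ $21 = $7,580
Total COGS = $3,222 + $7,580 = $10,802
Ending inventory: 124 @ $21 = $2,604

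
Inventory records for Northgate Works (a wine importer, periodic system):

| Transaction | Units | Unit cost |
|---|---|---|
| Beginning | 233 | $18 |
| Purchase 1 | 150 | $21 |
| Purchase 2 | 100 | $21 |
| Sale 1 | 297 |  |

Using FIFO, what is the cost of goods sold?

Sale 1 (297) [FIFO — oldest first]: 233 @ $18 + 64 @ $21 = $5,538
Ending inventory: 86 @ $21 + 100 @ $21 = $3,906

COGS = $5,538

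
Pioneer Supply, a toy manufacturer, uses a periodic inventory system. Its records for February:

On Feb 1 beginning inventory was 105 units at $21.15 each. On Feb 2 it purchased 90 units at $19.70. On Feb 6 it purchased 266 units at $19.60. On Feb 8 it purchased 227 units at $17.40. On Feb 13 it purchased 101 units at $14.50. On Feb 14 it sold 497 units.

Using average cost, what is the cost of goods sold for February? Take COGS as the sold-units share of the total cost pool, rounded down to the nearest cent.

COGS = $9,210.34

Feb 14, sell 497: 497/789 × $14,621.65 → $9,210.34
Ending inventory (cost pool remaining) = $5,411.31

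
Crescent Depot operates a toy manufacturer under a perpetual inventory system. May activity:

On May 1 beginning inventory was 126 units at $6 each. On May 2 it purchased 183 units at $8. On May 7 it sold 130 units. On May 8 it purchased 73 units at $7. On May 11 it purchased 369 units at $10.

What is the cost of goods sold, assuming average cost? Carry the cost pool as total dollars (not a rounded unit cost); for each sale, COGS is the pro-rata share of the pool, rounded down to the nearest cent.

COGS = $933.98

After May 1: 126 on hand, pool $756.00 (≈ $6.0000 each)
After May 2: 309 on hand, pool $2,220.00 (≈ $7.1845 each)
May 7, sell 130: 130/309 × $2,220.00 → $933.98
After May 8: 252 on hand, pool $1,797.02 (≈ $7.1310 each)
After May 11: 621 on hand, pool $5,487.02 (≈ $8.8358 each)
Ending inventory (cost pool remaining) = $5,487.02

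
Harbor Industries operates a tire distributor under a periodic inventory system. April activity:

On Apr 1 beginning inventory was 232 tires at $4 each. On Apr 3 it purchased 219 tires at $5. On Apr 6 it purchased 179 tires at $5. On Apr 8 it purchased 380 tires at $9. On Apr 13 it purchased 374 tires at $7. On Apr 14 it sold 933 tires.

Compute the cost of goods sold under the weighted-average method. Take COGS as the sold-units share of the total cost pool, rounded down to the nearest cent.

Apr 14, sell 933: 933/1384 × $8,956.00 → $6,037.53
Ending inventory (cost pool remaining) = $2,918.47

COGS = $6,037.53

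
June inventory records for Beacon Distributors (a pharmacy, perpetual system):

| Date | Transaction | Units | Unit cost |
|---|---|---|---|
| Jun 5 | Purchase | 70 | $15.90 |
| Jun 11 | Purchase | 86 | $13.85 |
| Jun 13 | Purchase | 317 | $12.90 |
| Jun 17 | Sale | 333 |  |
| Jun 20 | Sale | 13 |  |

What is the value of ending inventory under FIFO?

Ending inventory = $1,638.30

Jun 17, 333 sold [FIFO — oldest first]: 70 @ $15.90 + 86 @ $13.85 + 177 @ $12.90 = $4,587.40
Jun 20, 13 sold [FIFO — oldest first]: 13 @ $12.90 = $167.70
Total COGS = $4,587.40 + $167.70 = $4,755.10
Ending inventory: 127 @ $12.90 = $1,638.30
Check: goods available $6,393.40 = COGS $4,755.10 + ending $1,638.30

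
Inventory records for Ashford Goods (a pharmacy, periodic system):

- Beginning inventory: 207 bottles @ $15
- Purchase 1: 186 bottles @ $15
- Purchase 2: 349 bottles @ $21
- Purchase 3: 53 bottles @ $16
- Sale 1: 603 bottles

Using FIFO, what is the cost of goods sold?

Sale 1 (603) [FIFO — oldest first]: 207 @ $15 + 186 @ $15 + 210 @ $21 = $10,305
Ending inventory: 139 @ $21 + 53 @ $16 = $3,767
Check: goods available $14,072 = COGS $10,305 + ending $3,767

COGS = $10,305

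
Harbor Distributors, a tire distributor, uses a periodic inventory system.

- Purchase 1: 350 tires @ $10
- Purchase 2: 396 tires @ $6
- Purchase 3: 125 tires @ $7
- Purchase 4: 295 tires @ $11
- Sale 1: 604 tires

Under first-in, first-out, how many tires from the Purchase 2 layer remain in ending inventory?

142

Sale 1 (604) [FIFO — oldest first]: 350 @ $10 + 254 @ $6 = $5,024
Ending inventory: 142 @ $6 + 125 @ $7 + 295 @ $11 = $4,972
Check: goods available $9,996 = COGS $5,024 + ending $4,972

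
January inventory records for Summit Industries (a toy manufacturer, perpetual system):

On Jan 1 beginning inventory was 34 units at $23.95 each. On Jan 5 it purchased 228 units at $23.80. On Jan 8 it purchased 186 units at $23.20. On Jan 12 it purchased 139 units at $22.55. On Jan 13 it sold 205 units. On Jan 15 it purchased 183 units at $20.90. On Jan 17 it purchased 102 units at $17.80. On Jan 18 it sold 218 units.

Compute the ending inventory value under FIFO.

Jan 13, 205 sold [FIFO — oldest first]: 34 @ $23.95 + 171 @ $23.80 = $4,884.10
Jan 18, 218 sold [FIFO — oldest first]: 57 @ $23.80 + 161 @ $23.20 = $5,091.80
Total COGS = $4,884.10 + $5,091.80 = $9,975.90
Ending inventory: 25 @ $23.20 + 139 @ $22.55 + 183 @ $20.90 + 102 @ $17.80 = $9,354.75
Check: goods available $19,330.65 = COGS $9,975.90 + ending $9,354.75

Ending inventory = $9,354.75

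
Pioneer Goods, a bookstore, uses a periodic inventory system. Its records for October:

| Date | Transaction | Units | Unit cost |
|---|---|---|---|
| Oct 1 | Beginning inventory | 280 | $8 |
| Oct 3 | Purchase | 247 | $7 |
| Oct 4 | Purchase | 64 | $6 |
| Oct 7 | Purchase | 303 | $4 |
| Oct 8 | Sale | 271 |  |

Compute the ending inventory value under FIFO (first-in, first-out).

Oct 8, 271 sold [FIFO — oldest first]: 271 @ $8 = $2,168
Ending inventory: 9 @ $8 + 247 @ $7 + 64 @ $6 + 303 @ $4 = $3,397

Ending inventory = $3,397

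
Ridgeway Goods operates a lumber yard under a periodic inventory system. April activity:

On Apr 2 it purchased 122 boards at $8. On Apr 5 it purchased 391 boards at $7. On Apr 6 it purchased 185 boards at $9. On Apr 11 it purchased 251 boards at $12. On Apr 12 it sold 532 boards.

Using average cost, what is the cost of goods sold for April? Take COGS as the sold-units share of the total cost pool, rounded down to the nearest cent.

Apr 12, sell 532: 532/949 × $8,390.00 → $4,703.35
Ending inventory (cost pool remaining) = $3,686.65
Check: goods available $8,390.00 = COGS $4,703.35 + ending $3,686.65

COGS = $4,703.35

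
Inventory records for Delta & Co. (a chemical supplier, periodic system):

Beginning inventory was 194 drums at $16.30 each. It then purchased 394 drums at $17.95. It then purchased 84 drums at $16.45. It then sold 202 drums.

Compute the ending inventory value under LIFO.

Sale 1 (202) [LIFO — newest first]: 84 @ $16.45 + 118 @ $17.95 = $3,499.90
Ending inventory: 194 @ $16.30 + 276 @ $17.95 = $8,116.40
Check: goods available $11,616.30 = COGS $3,499.90 + ending $8,116.40

Ending inventory = $8,116.40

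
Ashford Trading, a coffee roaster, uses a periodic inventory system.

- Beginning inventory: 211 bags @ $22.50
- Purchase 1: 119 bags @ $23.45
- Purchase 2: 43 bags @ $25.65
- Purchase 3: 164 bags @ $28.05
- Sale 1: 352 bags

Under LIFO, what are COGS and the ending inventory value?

Sale 1 (352) [LIFO — newest first]: 164 @ $28.05 + 43 @ $25.65 + 119 @ $23.45 + 26 @ $22.50 = $9,078.70
Ending inventory: 185 @ $22.50 = $4,162.50

COGS = $9,078.70; ending inventory = $4,162.50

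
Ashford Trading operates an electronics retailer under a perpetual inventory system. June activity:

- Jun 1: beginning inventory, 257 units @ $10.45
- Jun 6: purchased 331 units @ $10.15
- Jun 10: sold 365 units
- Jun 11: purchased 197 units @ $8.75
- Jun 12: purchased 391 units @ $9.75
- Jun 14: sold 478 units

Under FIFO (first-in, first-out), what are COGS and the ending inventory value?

COGS = $8,334.55; ending inventory = $3,246.75

Jun 10, 365 sold [FIFO — oldest first]: 257 @ $10.45 + 108 @ $10.15 = $3,781.85
Jun 14, 478 sold [FIFO — oldest first]: 223 @ $10.15 + 197 @ $8.75 + 58 @ $9.75 = $4,552.70
Total COGS = $3,781.85 + $4,552.70 = $8,334.55
Ending inventory: 333 @ $9.75 = $3,246.75
Check: goods available $11,581.30 = COGS $8,334.55 + ending $3,246.75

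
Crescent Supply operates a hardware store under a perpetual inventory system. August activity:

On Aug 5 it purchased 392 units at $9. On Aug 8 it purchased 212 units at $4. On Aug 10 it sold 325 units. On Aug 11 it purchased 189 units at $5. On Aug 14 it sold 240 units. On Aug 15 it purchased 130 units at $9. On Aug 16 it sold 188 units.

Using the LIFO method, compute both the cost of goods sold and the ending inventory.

COGS = $4,961; ending inventory = $1,530

Aug 10, 325 sold [LIFO — newest first]: 212 @ $4 + 113 @ $9 = $1,865
Aug 14, 240 sold [LIFO — newest first]: 189 @ $5 + 51 @ $9 = $1,404
Aug 16, 188 sold [LIFO — newest first]: 130 @ $9 + 58 @ $9 = $1,692
Total COGS = $1,865 + $1,404 + $1,692 = $4,961
Ending inventory: 170 @ $9 = $1,530
Check: goods available $6,491 = COGS $4,961 + ending $1,530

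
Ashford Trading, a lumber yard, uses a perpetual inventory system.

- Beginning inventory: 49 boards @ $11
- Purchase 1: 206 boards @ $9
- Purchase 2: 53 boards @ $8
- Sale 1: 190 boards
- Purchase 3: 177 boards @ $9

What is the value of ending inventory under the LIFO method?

Ending inventory = $2,753

Sale 1 (190) [LIFO — newest first]: 53 @ $8 + 137 @ $9 = $1,657
Ending inventory: 49 @ $11 + 69 @ $9 + 177 @ $9 = $2,753
Check: goods available $4,410 = COGS $1,657 + ending $2,753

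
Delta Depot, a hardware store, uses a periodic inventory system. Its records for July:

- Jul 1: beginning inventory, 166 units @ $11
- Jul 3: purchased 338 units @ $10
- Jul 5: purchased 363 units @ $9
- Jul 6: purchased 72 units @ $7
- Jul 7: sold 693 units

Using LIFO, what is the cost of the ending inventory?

Ending inventory = $2,626

Jul 7, 693 sold [LIFO — newest first]: 72 @ $7 + 363 @ $9 + 258 @ $10 = $6,351
Ending inventory: 166 @ $11 + 80 @ $10 = $2,626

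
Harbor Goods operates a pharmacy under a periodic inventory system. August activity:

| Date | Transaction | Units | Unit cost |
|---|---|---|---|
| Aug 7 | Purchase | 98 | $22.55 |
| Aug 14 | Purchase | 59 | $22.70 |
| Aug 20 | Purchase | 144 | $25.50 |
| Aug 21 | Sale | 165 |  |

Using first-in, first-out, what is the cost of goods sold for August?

COGS = $3,753.20

Aug 21, 165 sold [FIFO — oldest first]: 98 @ $22.55 + 59 @ $22.70 + 8 @ $25.50 = $3,753.20
Ending inventory: 136 @ $25.50 = $3,468.00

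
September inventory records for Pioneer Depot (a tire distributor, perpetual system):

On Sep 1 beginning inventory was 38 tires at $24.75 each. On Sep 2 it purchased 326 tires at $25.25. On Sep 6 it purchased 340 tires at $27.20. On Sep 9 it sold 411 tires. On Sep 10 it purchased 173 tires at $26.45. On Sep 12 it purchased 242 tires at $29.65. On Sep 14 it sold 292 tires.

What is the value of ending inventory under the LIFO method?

Sep 9, 411 sold [LIFO — newest first]: 340 @ $27.20 + 71 @ $25.25 = $11,040.75
Sep 14, 292 sold [LIFO — newest first]: 242 @ $29.65 + 50 @ $26.45 = $8,497.80
Total COGS = $11,040.75 + $8,497.80 = $19,538.55
Ending inventory: 38 @ $24.75 + 255 @ $25.25 + 123 @ $26.45 = $10,632.60
Check: goods available $30,171.15 = COGS $19,538.55 + ending $10,632.60

Ending inventory = $10,632.60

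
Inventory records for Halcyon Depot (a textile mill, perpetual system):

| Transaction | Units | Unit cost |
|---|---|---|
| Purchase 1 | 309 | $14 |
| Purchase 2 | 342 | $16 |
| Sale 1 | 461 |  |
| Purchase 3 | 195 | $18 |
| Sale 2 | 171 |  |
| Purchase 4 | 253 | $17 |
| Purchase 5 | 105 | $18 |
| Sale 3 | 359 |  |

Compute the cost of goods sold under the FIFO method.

COGS = $15,773

Sale 1 (461) [FIFO — oldest first]: 309 @ $14 + 152 @ $16 = $6,758
Sale 2 (171) [FIFO — oldest first]: 171 @ $16 = $2,736
Sale 3 (359) [FIFO — oldest first]: 19 @ $16 + 195 @ $18 + 145 @ $17 = $6,279
Total COGS = $6,758 + $2,736 + $6,279 = $15,773
Ending inventory: 108 @ $17 + 105 @ $18 = $3,726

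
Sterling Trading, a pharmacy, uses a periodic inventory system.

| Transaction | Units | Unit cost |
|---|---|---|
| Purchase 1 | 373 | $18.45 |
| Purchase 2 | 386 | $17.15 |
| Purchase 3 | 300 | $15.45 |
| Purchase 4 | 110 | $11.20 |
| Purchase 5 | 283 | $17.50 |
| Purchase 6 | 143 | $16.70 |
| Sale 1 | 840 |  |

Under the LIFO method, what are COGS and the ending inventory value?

Sale 1 (840) [LIFO — newest first]: 143 @ $16.70 + 283 @ $17.50 + 110 @ $11.20 + 300 @ $15.45 + 4 @ $17.15 = $13,276.20
Ending inventory: 373 @ $18.45 + 382 @ $17.15 = $13,433.15

COGS = $13,276.20; ending inventory = $13,433.15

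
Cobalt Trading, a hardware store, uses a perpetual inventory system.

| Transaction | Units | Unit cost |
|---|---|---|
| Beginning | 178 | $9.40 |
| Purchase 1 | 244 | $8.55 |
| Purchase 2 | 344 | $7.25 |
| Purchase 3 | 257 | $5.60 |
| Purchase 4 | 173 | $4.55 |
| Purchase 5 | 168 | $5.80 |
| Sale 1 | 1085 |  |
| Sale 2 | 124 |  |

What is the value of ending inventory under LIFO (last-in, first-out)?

Ending inventory = $1,457.00

Sale 1 (1085) [LIFO — newest first]: 168 @ $5.80 + 173 @ $4.55 + 257 @ $5.60 + 344 @ $7.25 + 143 @ $8.55 = $6,917.40
Sale 2 (124) [LIFO — newest first]: 101 @ $8.55 + 23 @ $9.40 = $1,079.75
Total COGS = $6,917.40 + $1,079.75 = $7,997.15
Ending inventory: 155 @ $9.40 = $1,457.00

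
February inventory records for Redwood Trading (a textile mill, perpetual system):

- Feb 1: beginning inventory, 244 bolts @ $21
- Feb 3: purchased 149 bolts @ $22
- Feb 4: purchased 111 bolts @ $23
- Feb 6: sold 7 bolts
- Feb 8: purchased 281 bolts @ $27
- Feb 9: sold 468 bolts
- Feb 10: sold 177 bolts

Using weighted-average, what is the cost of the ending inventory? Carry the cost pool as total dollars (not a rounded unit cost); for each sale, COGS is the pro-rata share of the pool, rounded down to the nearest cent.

After Feb 1: 244 on hand, pool $5,124.00 (≈ $21.0000 each)
After Feb 3: 393 on hand, pool $8,402.00 (≈ $21.3791 each)
After Feb 4: 504 on hand, pool $10,955.00 (≈ $21.7361 each)
Feb 6, sell 7: 7/504 × $10,955.00 → $152.15
After Feb 8: 778 on hand, pool $18,389.85 (≈ $23.6373 each)
Feb 9, sell 468: 468/778 × $18,389.85 → $11,062.27
Feb 10, sell 177: 177/310 × $7,327.58 → $4,183.81
Total COGS = $152.15 + $11,062.27 + $4,183.81 = $15,398.23
Ending inventory (cost pool remaining) = $3,143.77
Check: goods available $18,542.00 = COGS $15,398.23 + ending $3,143.77

Ending inventory = $3,143.77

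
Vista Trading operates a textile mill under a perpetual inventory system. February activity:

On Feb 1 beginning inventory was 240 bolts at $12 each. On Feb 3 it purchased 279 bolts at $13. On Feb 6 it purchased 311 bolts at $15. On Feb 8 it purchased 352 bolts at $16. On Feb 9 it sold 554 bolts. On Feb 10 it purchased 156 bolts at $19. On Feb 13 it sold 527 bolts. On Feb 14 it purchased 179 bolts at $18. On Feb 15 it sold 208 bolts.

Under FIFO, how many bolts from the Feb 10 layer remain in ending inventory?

49

Feb 9, 554 sold [FIFO — oldest first]: 240 @ $12 + 279 @ $13 + 35 @ $15 = $7,032
Feb 13, 527 sold [FIFO — oldest first]: 276 @ $15 + 251 @ $16 = $8,156
Feb 15, 208 sold [FIFO — oldest first]: 101 @ $16 + 107 @ $19 = $3,649
Total COGS = $7,032 + $8,156 + $3,649 = $18,837
Ending inventory: 49 @ $19 + 179 @ $18 = $4,153
Check: goods available $22,990 = COGS $18,837 + ending $4,153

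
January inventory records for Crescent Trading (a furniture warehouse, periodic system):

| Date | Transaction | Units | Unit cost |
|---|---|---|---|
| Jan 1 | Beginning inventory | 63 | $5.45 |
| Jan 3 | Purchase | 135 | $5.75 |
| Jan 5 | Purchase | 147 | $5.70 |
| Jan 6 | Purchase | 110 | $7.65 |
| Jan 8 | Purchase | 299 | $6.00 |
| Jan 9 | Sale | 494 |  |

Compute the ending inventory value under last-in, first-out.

Jan 9, 494 sold [LIFO — newest first]: 299 @ $6.00 + 110 @ $7.65 + 85 @ $5.70 = $3,120.00
Ending inventory: 63 @ $5.45 + 135 @ $5.75 + 62 @ $5.70 = $1,473.00

Ending inventory = $1,473.00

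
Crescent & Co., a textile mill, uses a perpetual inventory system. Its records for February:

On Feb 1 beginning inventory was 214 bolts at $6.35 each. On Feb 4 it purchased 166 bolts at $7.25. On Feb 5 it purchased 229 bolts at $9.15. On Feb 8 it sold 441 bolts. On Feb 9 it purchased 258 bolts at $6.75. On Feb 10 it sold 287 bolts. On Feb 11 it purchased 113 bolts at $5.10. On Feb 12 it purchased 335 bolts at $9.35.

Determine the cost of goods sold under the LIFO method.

Feb 8, 441 sold [LIFO — newest first]: 229 @ $9.15 + 166 @ $7.25 + 46 @ $6.35 = $3,590.95
Feb 10, 287 sold [LIFO — newest first]: 258 @ $6.75 + 29 @ $6.35 = $1,925.65
Total COGS = $3,590.95 + $1,925.65 = $5,516.60
Ending inventory: 139 @ $6.35 + 113 @ $5.10 + 335 @ $9.35 = $4,591.20
Check: goods available $10,107.80 = COGS $5,516.60 + ending $4,591.20

COGS = $5,516.60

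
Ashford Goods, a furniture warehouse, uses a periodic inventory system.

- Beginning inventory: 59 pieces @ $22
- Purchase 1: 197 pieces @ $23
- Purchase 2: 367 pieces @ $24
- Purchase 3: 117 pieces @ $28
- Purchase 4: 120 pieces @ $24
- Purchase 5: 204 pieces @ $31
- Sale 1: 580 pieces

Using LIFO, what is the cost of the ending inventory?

Sale 1 (580) [LIFO — newest first]: 204 @ $31 + 120 @ $24 + 117 @ $28 + 139 @ $24 = $15,816
Ending inventory: 59 @ $22 + 197 @ $23 + 228 @ $24 = $11,301

Ending inventory = $11,301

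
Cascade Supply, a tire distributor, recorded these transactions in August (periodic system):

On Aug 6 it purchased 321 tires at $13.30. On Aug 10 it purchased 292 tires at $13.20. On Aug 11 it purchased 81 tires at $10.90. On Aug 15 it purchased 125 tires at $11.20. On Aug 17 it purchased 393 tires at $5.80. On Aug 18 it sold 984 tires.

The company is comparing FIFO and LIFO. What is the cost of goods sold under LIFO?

FIFO COGS: 321 @ $13.30 + 292 @ $13.20 + 81 @ $10.90 + 125 @ $11.20 + 165 @ $5.80 = $11,363.60
LIFO COGS: 393 @ $5.80 + 125 @ $11.20 + 81 @ $10.90 + 292 @ $13.20 + 93 @ $13.30 = $9,653.60

COGS = $9,653.60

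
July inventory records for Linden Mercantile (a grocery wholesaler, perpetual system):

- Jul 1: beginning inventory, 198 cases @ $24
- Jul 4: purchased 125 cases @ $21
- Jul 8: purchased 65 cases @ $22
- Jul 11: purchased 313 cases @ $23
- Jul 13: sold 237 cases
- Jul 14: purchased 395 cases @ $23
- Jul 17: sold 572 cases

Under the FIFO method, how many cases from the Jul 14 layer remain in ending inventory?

Jul 13, 237 sold [FIFO — oldest first]: 198 @ $24 + 39 @ $21 = $5,571
Jul 17, 572 sold [FIFO — oldest first]: 86 @ $21 + 65 @ $22 + 313 @ $23 + 108 @ $23 = $12,919
Total COGS = $5,571 + $12,919 = $18,490
Ending inventory: 287 @ $23 = $6,601

287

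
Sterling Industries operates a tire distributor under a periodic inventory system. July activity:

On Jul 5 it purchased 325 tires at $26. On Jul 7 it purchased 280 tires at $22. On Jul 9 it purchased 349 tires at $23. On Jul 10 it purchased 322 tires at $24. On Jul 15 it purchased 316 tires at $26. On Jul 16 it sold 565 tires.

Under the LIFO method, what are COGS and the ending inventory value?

Jul 16, 565 sold [LIFO — newest first]: 316 @ $26 + 249 @ $24 = $14,192
Ending inventory: 325 @ $26 + 280 @ $22 + 349 @ $23 + 73 @ $24 = $24,389
Check: goods available $38,581 = COGS $14,192 + ending $24,389

COGS = $14,192; ending inventory = $24,389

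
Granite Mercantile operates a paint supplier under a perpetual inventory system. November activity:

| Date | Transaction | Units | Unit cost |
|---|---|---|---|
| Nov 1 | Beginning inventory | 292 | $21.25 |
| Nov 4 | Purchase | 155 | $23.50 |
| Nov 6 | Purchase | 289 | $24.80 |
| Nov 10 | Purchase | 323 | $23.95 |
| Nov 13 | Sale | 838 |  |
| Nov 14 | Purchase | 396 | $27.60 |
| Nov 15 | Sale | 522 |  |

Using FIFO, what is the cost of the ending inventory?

Ending inventory = $2,622.00

Nov 13, 838 sold [FIFO — oldest first]: 292 @ $21.25 + 155 @ $23.50 + 289 @ $24.80 + 102 @ $23.95 = $19,457.60
Nov 15, 522 sold [FIFO — oldest first]: 221 @ $23.95 + 301 @ $27.60 = $13,600.55
Total COGS = $19,457.60 + $13,600.55 = $33,058.15
Ending inventory: 95 @ $27.60 = $2,622.00
Check: goods available $35,680.15 = COGS $33,058.15 + ending $2,622.00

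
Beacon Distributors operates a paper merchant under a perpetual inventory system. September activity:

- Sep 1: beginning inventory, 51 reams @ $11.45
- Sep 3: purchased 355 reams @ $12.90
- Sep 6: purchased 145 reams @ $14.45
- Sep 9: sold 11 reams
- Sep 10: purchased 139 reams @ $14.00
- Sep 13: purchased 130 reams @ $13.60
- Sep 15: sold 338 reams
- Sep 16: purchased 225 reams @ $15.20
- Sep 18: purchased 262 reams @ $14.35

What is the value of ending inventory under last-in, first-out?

Ending inventory = $13,282.40

Sep 9, 11 sold [LIFO — newest first]: 11 @ $14.45 = $158.95
Sep 15, 338 sold [LIFO — newest first]: 130 @ $13.60 + 139 @ $14.00 + 69 @ $14.45 = $4,711.05
Total COGS = $158.95 + $4,711.05 = $4,870.00
Ending inventory: 51 @ $11.45 + 355 @ $12.90 + 65 @ $14.45 + 225 @ $15.20 + 262 @ $14.35 = $13,282.40
Check: goods available $18,152.40 = COGS $4,870.00 + ending $13,282.40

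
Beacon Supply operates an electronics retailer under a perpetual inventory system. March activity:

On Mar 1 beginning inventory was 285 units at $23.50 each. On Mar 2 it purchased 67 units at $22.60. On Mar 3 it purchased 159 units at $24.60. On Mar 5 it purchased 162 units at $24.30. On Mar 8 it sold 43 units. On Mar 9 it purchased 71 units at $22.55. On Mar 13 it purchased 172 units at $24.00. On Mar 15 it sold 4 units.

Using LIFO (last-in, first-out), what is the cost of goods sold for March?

Mar 8, 43 sold [LIFO — newest first]: 43 @ $24.30 = $1,044.90
Mar 15, 4 sold [LIFO — newest first]: 4 @ $24.00 = $96.00
Total COGS = $1,044.90 + $96.00 = $1,140.90
Ending inventory: 285 @ $23.50 + 67 @ $22.60 + 159 @ $24.60 + 119 @ $24.30 + 71 @ $22.55 + 168 @ $24.00 = $20,647.85
Check: goods available $21,788.75 = COGS $1,140.90 + ending $20,647.85

COGS = $1,140.90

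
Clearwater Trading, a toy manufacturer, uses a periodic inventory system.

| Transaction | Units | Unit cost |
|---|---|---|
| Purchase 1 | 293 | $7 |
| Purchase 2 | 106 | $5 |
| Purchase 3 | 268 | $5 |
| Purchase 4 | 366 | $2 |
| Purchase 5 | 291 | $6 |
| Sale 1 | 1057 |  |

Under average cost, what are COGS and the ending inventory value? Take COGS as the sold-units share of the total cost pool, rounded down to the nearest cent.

COGS = $5,108.56; ending inventory = $1,290.44

Sale 1, sell 1057: 1057/1324 × $6,399.00 → $5,108.56
Ending inventory (cost pool remaining) = $1,290.44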